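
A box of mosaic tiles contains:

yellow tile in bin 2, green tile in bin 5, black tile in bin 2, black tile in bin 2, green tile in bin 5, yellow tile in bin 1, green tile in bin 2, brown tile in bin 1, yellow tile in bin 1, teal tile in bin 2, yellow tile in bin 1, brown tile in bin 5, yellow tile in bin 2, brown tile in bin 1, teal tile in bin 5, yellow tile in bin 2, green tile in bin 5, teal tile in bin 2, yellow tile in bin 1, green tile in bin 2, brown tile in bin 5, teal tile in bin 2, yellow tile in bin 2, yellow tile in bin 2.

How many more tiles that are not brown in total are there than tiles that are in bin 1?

tiles that are not brown: 20.
tiles in bin 1: 6.
20 − 6 = 14.

14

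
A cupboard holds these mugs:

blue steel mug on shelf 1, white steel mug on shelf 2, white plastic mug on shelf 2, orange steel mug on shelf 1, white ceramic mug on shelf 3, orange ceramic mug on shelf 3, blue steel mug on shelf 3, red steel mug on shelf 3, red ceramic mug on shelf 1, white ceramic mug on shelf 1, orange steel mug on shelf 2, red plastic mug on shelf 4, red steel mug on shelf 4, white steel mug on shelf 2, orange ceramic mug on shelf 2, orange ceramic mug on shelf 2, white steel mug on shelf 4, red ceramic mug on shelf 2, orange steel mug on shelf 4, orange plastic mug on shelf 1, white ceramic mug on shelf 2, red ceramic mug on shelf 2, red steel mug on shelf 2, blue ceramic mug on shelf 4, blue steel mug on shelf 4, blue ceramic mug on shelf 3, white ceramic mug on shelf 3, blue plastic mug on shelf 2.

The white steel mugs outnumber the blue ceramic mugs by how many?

white steel mugs: 3.
blue ceramic mugs: 2.
3 − 2 = 1.

1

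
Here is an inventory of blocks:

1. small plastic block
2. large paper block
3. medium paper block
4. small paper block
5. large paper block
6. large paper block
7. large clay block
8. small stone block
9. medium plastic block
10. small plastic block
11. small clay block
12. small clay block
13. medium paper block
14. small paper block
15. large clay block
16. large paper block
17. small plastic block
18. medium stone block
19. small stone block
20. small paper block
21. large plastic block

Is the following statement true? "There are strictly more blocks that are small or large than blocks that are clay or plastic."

|blocks that are small or large| = 17.
|blocks that are clay or plastic| = 9.
The claim requires 17 > 9, which holds.

True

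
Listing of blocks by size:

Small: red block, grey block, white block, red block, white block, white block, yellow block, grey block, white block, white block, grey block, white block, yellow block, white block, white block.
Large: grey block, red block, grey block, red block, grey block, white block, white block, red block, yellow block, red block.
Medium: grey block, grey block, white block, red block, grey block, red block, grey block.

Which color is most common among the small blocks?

Counts by color (restricted to small blocks): white 8, grey 3, red 2, yellow 2.
The maximum is 8, held uniquely by white.

white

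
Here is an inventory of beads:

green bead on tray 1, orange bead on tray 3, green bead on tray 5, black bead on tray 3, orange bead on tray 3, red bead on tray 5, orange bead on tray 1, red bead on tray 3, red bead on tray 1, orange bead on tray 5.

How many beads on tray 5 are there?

3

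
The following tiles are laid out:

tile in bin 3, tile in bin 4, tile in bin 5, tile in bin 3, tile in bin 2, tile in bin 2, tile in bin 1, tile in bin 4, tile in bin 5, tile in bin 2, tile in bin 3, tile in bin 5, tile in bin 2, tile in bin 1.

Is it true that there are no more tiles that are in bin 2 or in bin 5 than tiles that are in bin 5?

There are 7 tiles in bin 2 or in bin 5.
There are 3 tiles in bin 5.
The claim requires 7 ≤ 3, which does not hold.

False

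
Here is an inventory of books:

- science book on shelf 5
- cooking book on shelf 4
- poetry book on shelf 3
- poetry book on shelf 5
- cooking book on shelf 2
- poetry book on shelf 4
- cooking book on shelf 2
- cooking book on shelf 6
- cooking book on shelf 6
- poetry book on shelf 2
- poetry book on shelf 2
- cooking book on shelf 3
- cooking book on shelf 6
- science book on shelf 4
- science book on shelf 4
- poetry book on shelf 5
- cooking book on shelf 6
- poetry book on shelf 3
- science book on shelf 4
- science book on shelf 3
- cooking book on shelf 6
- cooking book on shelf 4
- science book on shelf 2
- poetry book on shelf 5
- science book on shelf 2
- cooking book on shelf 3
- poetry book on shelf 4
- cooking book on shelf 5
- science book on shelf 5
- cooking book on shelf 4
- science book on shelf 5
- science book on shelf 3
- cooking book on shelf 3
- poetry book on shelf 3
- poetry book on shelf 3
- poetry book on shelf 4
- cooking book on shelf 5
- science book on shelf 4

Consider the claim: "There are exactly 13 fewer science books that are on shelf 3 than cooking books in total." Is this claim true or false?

science books on shelf 3: 2.
cooking books: 15.
The claim requires 15 − 2 (= 13) to equal 13, which holds.

True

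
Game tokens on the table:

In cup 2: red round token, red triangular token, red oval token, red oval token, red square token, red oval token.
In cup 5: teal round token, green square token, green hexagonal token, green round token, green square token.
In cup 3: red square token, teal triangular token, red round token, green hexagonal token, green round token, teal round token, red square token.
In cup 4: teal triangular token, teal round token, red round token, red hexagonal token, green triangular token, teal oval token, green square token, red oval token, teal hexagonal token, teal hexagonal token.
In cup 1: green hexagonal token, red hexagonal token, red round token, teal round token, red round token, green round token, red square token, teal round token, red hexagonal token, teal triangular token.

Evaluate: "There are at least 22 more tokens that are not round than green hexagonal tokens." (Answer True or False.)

tokens that are not round: 25.
green hexagonal tokens: 3.
The claim requires 25 − 3 = 22 ≥ 22, which holds.

True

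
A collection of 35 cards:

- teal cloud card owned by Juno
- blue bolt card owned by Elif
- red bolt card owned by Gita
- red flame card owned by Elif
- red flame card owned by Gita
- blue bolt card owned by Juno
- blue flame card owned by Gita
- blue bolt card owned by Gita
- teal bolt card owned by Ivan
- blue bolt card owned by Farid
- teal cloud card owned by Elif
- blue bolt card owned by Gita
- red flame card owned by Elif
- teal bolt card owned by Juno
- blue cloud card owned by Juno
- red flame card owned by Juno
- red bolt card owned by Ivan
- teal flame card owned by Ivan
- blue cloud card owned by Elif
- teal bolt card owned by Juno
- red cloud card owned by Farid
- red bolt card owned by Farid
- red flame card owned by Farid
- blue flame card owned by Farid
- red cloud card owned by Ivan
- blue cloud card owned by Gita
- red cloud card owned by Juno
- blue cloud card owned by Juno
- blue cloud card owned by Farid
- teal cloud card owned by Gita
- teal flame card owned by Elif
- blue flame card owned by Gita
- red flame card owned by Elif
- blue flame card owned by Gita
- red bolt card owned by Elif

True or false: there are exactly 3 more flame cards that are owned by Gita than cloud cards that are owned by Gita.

|flame cards owned by Gita| = 4.
|cloud cards owned by Gita| = 2.
The claim requires 4 − 2 (= 2) to equal 3, which does not hold.

False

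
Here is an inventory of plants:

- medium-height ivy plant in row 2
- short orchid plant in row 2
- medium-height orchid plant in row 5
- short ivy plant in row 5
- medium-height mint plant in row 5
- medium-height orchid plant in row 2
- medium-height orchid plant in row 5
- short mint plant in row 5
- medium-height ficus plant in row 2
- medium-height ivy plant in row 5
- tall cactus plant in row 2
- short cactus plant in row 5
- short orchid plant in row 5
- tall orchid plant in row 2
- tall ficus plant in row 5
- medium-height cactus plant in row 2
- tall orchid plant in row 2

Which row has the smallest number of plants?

Counts by row: row 5→9, row 2→8.
The minimum is 8, held uniquely by row 2.

row 2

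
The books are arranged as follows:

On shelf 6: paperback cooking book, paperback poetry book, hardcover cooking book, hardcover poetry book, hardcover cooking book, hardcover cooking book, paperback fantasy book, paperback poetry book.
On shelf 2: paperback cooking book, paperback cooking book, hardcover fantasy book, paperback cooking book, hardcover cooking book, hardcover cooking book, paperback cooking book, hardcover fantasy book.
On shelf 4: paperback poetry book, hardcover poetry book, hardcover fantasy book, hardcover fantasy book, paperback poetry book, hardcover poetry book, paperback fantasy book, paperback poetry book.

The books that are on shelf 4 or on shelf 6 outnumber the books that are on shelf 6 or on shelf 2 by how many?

0

books on shelf 4 or on shelf 6: 16.
books on shelf 6 or on shelf 2: 16.
16 − 16 = 0.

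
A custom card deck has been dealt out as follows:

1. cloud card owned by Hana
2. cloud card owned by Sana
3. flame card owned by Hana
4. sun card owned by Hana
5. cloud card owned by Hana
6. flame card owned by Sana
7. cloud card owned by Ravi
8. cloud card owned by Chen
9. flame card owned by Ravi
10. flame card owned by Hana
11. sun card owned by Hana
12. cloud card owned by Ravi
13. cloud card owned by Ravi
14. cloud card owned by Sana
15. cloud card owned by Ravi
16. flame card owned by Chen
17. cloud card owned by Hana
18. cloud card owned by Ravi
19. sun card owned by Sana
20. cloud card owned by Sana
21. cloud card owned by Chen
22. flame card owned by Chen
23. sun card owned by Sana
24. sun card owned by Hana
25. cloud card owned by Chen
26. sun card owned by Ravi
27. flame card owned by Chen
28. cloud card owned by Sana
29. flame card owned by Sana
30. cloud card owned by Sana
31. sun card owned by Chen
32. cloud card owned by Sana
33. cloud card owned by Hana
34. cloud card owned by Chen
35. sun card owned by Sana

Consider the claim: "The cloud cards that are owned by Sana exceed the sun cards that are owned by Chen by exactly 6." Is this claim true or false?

cloud cards owned by Sana: 6.
sun cards owned by Chen: 1.
The claim requires 6 − 1 (= 5) to equal 6, which does not hold.

False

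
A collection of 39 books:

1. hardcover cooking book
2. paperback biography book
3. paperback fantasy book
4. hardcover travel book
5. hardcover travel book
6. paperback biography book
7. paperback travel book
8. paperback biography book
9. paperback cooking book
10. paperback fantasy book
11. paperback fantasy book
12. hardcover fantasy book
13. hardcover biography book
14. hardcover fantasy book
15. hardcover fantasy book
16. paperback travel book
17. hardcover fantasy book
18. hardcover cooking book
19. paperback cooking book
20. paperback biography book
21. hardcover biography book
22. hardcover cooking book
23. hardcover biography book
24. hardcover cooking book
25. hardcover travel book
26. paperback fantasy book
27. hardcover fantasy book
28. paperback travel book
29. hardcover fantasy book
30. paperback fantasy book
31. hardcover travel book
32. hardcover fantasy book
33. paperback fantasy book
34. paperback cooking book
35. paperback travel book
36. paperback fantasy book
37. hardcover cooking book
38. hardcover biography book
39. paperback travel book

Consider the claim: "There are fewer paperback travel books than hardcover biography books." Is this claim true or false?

There are 5 paperback travel books.
There are 4 hardcover biography books.
The claim requires 5 < 4, which does not hold.

False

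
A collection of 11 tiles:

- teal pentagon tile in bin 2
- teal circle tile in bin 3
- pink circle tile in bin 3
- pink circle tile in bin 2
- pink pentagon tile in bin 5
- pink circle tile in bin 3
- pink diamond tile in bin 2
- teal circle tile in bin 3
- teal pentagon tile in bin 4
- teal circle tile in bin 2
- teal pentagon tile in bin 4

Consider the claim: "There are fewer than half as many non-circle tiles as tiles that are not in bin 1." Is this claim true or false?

True

|non-circle tiles| = 5.
|tiles that are not in bin 1| = 11.
The claim requires 2 × 5 = 10 < 11, which holds.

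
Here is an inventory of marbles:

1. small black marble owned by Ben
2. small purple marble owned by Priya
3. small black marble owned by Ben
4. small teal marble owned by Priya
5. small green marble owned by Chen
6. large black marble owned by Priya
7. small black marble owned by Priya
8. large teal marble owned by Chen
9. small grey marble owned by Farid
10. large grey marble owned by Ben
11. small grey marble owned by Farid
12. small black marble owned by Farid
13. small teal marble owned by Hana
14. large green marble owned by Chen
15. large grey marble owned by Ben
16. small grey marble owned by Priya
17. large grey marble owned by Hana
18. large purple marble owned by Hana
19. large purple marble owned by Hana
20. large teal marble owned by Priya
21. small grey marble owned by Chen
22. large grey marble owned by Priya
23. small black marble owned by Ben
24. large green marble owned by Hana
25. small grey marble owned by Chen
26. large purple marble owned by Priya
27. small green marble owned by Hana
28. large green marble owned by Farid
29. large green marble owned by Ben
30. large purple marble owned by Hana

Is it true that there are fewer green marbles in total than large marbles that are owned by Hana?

There are 6 green marbles.
Count of large marbles owned by Hana: 5.
The claim requires 6 < 5, which does not hold.

False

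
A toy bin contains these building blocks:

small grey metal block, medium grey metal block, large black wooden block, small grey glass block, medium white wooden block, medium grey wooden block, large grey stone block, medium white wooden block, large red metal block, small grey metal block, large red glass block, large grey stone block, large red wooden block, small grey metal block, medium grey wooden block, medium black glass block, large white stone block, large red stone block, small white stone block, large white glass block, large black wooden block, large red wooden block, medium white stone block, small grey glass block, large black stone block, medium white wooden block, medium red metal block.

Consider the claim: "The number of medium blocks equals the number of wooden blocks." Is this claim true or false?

True

There are 9 medium blocks.
There are 9 wooden blocks.
The claim requires 9 = 9, which holds.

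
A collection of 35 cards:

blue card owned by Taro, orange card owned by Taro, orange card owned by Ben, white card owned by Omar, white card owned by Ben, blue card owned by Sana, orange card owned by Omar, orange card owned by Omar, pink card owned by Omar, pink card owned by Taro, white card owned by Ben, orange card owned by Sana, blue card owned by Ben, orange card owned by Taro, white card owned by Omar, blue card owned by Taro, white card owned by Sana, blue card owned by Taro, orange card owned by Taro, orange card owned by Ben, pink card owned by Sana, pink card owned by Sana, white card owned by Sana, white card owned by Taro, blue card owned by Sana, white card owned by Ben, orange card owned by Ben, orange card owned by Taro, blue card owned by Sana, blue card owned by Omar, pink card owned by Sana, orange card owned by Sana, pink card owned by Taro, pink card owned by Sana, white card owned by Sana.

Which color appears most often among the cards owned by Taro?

Counts by color (restricted to cards owned by Taro): orange 4, blue 3, pink 2, white 1.
The maximum is 4, held uniquely by orange.

orange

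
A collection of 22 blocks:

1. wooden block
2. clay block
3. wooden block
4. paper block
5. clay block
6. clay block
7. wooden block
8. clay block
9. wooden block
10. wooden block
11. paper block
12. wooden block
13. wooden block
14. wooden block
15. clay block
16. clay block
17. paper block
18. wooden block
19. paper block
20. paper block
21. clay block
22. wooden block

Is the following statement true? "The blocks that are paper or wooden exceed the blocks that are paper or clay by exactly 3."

True

There are 15 blocks that are paper or wooden.
There are 12 blocks that are paper or clay.
The claim requires 15 − 12 (= 3) to equal 3, which holds.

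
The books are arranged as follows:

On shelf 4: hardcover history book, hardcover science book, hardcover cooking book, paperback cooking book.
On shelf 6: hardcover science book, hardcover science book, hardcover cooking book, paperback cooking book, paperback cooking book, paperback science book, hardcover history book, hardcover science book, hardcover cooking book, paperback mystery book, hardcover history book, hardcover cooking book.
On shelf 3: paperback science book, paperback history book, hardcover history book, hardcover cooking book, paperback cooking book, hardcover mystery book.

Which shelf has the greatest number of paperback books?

shelf 6

Counts by shelf (restricted to paperback books): shelf 6→4, shelf 3→3, shelf 4→1.
The maximum is 4, held uniquely by shelf 6.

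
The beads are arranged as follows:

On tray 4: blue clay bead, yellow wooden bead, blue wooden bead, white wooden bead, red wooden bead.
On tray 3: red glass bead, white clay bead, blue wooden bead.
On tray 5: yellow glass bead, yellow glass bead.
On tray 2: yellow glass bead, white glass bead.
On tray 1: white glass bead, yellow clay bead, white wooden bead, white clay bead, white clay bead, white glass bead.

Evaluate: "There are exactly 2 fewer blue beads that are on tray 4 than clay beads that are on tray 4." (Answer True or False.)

False

|blue beads on tray 4| = 2.
|clay beads on tray 4| = 1.
The claim requires 1 − 2 (= -1) to equal 2, which does not hold.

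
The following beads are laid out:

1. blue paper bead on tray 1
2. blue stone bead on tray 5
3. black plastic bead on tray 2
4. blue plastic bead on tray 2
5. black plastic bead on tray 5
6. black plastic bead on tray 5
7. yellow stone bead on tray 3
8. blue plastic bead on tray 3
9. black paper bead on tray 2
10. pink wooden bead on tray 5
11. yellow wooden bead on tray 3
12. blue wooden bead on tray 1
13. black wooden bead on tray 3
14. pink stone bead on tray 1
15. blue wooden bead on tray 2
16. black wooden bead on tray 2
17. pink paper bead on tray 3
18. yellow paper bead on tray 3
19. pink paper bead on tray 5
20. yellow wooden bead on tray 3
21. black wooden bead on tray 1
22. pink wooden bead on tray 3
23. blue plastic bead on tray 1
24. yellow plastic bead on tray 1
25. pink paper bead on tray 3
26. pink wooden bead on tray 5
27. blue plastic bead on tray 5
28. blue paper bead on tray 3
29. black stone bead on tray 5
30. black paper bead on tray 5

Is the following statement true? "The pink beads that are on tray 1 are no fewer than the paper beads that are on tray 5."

|pink beads on tray 1| = 1.
|paper beads on tray 5| = 2.
The claim requires 1 ≥ 2, which does not hold.

False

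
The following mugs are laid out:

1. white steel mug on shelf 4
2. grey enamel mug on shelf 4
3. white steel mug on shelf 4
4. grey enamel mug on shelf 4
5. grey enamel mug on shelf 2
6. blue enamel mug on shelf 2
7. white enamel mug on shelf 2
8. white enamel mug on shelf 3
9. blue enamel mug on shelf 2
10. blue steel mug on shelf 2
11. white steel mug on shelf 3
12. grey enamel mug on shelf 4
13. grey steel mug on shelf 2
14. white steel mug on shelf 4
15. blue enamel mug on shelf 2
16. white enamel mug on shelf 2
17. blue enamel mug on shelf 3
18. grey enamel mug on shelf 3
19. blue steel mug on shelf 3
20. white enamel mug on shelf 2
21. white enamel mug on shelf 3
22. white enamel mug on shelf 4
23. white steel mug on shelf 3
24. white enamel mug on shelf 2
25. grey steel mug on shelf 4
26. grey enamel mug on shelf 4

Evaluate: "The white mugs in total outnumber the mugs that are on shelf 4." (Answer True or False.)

True

|white mugs| = 12.
|mugs on shelf 4| = 9.
The claim requires 12 > 9, which holds.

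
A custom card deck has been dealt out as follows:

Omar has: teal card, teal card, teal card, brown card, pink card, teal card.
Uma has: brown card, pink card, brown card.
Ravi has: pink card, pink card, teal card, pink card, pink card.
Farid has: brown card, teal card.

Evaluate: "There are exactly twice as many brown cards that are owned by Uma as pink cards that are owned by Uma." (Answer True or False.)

brown cards owned by Uma: 2.
pink cards owned by Uma: 1.
The claim requires 2 = 2 × 1 = 2, which holds.

True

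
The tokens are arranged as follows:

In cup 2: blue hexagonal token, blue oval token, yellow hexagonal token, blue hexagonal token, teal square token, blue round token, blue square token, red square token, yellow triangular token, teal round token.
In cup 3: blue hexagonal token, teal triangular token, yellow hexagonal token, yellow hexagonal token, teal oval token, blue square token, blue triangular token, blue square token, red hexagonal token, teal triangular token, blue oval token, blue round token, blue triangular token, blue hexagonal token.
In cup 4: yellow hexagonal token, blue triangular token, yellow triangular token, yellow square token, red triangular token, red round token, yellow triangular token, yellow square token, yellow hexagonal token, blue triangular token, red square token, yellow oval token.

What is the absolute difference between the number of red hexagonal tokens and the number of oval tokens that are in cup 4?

red hexagonal tokens: 1. oval tokens in cup 4: 1.
|1 − 1| = 1 − 1 = 0.

0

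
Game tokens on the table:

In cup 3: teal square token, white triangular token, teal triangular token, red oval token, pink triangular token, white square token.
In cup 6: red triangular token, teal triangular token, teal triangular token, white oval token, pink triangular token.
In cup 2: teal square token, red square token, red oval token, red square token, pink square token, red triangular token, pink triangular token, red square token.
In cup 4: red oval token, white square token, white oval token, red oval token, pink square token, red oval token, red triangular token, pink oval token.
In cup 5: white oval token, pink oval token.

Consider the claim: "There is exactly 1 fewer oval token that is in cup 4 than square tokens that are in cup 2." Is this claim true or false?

False

There are 5 oval tokens in cup 4.
There are 5 square tokens in cup 2.
The claim requires 5 − 5 (= 0) to equal 1, which does not hold.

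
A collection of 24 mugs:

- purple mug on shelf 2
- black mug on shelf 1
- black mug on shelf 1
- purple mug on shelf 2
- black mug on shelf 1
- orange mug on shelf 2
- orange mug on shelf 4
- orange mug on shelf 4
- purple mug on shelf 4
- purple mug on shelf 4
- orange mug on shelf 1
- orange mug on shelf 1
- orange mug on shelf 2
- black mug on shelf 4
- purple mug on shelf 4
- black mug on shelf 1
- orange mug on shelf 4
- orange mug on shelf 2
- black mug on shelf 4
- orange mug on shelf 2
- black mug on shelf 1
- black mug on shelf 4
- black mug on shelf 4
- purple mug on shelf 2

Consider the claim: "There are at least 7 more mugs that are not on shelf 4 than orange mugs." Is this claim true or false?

There are 14 mugs that are not on shelf 4.
There are 9 orange mugs.
The claim requires 14 − 9 = 5 ≥ 7, which does not hold.

False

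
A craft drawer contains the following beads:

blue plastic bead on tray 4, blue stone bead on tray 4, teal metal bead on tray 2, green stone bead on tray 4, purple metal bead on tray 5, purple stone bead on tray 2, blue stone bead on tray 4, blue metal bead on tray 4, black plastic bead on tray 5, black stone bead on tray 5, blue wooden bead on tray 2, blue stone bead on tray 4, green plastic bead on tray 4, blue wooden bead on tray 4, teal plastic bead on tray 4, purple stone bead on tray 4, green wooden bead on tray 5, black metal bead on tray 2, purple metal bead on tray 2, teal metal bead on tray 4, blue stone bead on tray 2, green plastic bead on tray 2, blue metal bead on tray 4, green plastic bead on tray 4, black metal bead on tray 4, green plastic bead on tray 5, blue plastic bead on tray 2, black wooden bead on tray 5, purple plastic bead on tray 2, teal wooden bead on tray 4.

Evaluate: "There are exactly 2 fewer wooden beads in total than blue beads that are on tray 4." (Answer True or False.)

There are 5 wooden beads.
There are 7 blue beads on tray 4.
The claim requires 7 − 5 (= 2) to equal 2, which holds.

True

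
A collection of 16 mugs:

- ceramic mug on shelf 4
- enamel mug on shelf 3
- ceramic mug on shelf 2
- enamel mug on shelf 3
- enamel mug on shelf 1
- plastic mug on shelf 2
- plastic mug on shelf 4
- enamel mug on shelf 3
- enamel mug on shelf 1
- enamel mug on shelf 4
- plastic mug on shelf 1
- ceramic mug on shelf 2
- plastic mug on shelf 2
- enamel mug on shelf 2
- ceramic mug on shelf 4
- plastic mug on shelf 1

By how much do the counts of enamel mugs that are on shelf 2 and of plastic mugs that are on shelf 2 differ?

1

enamel mugs on shelf 2: 1. plastic mugs on shelf 2: 2.
|1 − 2| = 2 − 1 = 1.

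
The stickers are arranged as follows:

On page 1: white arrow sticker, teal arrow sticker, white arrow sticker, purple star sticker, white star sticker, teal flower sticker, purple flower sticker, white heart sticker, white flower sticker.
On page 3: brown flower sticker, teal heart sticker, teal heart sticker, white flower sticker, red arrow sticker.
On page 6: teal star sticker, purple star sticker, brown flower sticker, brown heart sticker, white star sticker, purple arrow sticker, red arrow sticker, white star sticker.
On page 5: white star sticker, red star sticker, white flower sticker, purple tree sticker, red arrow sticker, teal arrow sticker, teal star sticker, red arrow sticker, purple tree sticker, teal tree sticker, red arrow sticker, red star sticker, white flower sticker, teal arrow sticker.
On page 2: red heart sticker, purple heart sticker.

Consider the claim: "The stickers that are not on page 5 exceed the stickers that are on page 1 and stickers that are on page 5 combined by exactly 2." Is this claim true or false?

|stickers that are not on page 5| = 24.
stickers on page 1: 9; stickers on page 5: 14; combined: 9 + 14 = 23.
The claim requires 24 − 23 (= 1) to equal 2, which does not hold.

False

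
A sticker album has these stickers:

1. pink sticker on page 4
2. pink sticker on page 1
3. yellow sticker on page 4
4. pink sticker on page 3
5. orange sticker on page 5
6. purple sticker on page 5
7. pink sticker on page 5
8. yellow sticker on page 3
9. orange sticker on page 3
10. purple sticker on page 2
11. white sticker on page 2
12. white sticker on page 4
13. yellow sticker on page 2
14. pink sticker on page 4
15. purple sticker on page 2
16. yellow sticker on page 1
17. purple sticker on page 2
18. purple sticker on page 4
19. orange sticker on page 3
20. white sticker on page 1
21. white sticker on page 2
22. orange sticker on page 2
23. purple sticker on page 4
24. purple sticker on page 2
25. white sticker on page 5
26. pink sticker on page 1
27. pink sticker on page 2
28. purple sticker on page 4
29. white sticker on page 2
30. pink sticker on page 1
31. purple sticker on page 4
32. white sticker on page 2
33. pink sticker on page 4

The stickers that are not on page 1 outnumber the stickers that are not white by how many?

stickers that are not on page 1: 28.
stickers that are not white: 26.
28 − 26 = 2.

2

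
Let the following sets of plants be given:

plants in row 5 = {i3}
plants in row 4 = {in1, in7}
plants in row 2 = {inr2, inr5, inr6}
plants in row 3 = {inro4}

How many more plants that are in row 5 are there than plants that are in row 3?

0

plants in row 5: 1.
plants in row 3: 1.
1 − 1 = 0.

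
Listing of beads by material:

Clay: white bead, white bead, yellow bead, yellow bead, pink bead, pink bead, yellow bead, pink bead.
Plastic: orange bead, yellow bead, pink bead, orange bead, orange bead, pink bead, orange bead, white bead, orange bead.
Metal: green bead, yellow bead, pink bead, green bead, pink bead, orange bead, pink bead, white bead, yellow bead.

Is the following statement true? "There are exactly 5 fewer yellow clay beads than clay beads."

|yellow clay beads| = 3.
|clay beads| = 8.
The claim requires 8 − 3 (= 5) to equal 5, which holds.

True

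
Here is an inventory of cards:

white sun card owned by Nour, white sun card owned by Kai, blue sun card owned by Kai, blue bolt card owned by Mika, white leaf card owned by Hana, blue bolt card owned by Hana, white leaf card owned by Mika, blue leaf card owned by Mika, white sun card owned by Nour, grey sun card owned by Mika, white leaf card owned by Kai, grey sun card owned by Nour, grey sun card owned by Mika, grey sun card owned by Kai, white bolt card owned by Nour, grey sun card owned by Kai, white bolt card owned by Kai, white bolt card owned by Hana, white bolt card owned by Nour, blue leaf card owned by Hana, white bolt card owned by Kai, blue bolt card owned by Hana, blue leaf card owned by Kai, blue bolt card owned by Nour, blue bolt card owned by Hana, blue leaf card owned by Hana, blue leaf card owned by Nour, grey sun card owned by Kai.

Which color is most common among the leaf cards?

Counts by color (restricted to leaf cards): blue 5, white 3.
The maximum is 5, held uniquely by blue.

blue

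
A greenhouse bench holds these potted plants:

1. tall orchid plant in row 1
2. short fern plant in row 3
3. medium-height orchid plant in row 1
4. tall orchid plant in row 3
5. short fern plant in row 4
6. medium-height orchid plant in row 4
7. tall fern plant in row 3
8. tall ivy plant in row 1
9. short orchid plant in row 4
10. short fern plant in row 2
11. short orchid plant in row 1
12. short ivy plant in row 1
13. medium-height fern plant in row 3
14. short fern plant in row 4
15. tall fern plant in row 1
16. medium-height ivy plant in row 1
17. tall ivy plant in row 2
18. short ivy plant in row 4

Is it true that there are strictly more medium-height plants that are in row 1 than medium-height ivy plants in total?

True

medium-height plants in row 1: 2.
medium-height ivy plants: 1.
The claim requires 2 > 1, which holds.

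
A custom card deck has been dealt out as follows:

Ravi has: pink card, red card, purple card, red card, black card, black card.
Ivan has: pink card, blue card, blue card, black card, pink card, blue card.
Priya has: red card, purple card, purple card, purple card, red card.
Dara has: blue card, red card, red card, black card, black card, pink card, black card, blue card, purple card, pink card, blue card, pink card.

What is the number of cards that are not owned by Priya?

Total cards: 29; with the excluded value: 5; remaining 29 − 5 = 24.

24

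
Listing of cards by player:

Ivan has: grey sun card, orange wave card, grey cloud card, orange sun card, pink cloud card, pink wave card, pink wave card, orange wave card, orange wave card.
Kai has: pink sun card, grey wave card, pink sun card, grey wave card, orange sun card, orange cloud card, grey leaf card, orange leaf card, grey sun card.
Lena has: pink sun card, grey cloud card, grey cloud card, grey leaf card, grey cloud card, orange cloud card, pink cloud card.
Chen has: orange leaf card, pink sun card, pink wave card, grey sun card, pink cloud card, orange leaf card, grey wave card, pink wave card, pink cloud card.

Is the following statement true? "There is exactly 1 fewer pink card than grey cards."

False

There are 12 pink cards.
There are 12 grey cards.
The claim requires 12 − 12 (= 0) to equal 1, which does not hold.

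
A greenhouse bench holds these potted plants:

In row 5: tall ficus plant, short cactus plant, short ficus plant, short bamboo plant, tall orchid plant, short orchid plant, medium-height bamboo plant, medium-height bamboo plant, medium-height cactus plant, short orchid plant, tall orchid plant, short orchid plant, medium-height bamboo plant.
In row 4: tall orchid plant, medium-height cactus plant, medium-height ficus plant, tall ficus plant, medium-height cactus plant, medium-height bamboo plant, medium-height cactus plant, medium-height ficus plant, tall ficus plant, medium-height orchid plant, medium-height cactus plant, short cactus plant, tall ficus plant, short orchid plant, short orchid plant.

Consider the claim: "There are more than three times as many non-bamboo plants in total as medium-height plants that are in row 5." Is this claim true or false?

True

non-bamboo plants: 23.
medium-height plants in row 5: 4.
The claim requires 23 > 3 × 4 = 12, which holds.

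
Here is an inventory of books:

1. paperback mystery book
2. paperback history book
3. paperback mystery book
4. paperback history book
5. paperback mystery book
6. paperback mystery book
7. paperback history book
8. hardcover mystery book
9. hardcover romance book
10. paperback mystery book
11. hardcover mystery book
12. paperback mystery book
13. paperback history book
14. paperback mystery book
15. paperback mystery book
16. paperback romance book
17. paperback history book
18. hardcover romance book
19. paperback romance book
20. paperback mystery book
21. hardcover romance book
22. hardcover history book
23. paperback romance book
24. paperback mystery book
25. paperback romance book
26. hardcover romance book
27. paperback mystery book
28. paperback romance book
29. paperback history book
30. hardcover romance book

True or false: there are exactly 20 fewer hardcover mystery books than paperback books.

|hardcover mystery books| = 2.
|paperback books| = 22.
The claim requires 22 − 2 (= 20) to equal 20, which holds.

True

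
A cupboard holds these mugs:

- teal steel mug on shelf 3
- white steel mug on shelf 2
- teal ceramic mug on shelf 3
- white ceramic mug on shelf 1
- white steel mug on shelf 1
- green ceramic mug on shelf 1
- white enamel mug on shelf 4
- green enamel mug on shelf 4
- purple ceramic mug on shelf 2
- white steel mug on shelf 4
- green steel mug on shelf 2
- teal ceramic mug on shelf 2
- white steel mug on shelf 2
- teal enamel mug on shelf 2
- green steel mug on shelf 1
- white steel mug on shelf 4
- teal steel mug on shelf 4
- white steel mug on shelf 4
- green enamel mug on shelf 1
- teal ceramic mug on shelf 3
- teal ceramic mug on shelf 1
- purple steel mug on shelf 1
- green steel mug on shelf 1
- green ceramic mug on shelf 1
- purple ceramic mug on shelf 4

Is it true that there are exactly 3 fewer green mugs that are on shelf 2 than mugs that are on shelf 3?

green mugs on shelf 2: 1.
mugs on shelf 3: 3.
The claim requires 3 − 1 (= 2) to equal 3, which does not hold.

False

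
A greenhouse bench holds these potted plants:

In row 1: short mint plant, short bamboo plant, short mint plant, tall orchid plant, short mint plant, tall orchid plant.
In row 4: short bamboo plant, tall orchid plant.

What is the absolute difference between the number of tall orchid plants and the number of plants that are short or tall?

tall orchid plants: 3. plants that are short or tall: 8.
|3 − 8| = 8 − 3 = 5.

5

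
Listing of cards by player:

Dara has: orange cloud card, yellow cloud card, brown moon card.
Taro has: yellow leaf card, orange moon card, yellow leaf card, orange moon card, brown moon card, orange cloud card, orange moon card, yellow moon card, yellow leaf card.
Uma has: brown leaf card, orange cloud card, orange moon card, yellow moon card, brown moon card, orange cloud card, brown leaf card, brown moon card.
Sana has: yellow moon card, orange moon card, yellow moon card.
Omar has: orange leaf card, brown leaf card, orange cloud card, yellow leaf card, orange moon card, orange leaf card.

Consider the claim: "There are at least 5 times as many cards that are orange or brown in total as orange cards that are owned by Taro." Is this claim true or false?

|cards that are orange or brown| = 20.
|orange cards owned by Taro| = 4.
The claim requires 20 ≥ 5 × 4 = 20, which holds.

True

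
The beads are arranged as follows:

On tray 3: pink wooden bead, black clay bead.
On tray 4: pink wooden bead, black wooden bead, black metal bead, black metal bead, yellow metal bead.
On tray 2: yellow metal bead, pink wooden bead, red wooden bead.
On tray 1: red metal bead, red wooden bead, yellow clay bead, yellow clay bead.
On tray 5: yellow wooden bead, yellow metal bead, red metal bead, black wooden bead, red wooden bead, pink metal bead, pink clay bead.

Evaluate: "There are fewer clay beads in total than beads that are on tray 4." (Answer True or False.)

True

|clay beads| = 4.
|beads on tray 4| = 5.
The claim requires 4 < 5, which holds.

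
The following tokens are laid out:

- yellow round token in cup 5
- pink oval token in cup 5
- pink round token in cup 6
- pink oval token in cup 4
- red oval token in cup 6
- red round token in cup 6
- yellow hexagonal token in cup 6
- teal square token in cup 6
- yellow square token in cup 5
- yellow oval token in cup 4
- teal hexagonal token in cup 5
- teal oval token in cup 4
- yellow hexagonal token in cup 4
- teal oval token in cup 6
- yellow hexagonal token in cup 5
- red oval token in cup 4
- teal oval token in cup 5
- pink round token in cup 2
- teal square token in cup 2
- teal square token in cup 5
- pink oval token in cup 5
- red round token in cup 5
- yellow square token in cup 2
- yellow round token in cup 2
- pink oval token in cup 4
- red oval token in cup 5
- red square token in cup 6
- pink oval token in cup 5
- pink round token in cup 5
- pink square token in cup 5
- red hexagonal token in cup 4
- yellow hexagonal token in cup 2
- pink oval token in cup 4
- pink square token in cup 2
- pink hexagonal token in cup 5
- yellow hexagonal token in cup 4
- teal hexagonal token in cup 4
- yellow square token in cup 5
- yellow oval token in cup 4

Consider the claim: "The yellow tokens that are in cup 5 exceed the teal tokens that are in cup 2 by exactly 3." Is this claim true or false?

|yellow tokens in cup 5| = 4.
|teal tokens in cup 2| = 1.
The claim requires 4 − 1 (= 3) to equal 3, which holds.

True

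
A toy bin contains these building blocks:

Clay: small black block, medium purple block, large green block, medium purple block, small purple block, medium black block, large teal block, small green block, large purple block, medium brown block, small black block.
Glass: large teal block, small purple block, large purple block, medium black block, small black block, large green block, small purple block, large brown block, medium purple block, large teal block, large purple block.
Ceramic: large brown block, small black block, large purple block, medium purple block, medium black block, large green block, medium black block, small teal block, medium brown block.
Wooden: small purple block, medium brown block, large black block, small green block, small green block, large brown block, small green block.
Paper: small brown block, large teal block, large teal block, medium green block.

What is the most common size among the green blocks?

Counts by size (restricted to green blocks): small 4, large 3, medium 1.
The maximum is 4, held uniquely by small.

small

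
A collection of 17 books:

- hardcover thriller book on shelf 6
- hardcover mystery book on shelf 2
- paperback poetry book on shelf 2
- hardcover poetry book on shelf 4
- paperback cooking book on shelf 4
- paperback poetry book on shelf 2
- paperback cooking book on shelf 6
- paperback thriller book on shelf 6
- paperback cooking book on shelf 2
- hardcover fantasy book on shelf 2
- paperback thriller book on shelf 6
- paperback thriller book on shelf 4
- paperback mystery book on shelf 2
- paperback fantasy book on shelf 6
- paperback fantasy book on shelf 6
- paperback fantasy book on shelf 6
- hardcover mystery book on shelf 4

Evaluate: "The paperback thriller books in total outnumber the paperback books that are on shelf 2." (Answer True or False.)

There are 3 paperback thriller books.
There are 4 paperback books on shelf 2.
The claim requires 3 > 4, which does not hold.

False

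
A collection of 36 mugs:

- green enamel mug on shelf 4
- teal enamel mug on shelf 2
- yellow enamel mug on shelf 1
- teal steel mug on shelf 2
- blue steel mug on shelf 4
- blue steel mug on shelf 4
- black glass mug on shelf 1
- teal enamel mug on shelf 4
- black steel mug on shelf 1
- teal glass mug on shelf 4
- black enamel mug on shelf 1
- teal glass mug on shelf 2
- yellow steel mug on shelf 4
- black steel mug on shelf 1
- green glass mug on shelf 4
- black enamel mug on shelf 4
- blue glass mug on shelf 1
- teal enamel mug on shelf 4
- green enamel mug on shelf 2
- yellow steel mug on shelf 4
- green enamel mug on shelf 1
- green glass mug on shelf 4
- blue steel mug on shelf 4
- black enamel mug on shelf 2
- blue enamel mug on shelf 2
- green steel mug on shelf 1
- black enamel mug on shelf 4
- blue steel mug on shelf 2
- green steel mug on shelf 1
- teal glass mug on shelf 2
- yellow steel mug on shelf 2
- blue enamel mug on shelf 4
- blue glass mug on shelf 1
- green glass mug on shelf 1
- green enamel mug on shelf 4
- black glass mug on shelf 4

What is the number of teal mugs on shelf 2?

4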